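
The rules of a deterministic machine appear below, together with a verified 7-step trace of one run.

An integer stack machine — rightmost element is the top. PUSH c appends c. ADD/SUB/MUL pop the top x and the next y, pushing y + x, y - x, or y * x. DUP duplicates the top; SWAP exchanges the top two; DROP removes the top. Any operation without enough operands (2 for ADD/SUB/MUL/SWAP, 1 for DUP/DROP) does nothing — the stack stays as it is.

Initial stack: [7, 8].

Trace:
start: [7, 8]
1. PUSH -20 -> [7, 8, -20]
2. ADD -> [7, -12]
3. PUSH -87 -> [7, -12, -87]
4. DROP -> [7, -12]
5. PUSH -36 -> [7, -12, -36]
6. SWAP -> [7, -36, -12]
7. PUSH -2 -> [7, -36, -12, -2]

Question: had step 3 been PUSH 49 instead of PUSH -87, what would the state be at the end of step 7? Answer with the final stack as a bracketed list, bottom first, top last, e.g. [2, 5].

[7, -36, -12, -2]

(re-executing from step 3 with the substitution; state before step 3: [7, -12])
3. PUSH 49 -> [7, -12, 49]
4. DROP -> [7, -12]
5. PUSH -36 -> [7, -12, -36]
6. SWAP -> [7, -36, -12]
7. PUSH -2 -> [7, -36, -12, -2]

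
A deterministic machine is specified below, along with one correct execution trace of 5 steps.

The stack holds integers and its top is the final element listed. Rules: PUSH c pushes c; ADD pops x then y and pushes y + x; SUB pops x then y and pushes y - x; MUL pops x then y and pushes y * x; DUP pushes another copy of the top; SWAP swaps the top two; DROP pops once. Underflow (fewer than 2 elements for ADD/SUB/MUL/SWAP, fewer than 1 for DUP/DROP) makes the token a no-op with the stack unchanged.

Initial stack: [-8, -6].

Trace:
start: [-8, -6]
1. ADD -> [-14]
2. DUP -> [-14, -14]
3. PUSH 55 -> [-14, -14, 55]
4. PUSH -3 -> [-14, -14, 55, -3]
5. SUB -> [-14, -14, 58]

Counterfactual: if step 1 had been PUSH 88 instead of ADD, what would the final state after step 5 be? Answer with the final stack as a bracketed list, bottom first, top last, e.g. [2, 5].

(re-executing from step 1 with the substitution; state before step 1: [-8, -6])
1. PUSH 88 -> [-8, -6, 88]
2. DUP -> [-8, -6, 88, 88]
3. PUSH 55 -> [-8, -6, 88, 88, 55]
4. PUSH -3 -> [-8, -6, 88, 88, 55, -3]
5. SUB -> [-8, -6, 88, 88, 58]

[-8, -6, 88, 88, 58]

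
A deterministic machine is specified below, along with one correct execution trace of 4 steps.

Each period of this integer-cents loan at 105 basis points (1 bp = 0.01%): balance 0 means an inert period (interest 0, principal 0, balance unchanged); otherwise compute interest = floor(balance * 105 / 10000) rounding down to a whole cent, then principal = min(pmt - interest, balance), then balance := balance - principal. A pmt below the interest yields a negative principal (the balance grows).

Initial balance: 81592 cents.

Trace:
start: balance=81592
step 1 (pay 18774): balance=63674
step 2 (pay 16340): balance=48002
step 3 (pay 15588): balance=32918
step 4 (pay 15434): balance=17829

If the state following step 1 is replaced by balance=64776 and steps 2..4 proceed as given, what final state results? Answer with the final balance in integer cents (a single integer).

state after step 1 := balance=64776
step 2 (pay 16340): balance=49116
step 3 (pay 15588): balance=34043
step 4 (pay 15434): balance=18966

18966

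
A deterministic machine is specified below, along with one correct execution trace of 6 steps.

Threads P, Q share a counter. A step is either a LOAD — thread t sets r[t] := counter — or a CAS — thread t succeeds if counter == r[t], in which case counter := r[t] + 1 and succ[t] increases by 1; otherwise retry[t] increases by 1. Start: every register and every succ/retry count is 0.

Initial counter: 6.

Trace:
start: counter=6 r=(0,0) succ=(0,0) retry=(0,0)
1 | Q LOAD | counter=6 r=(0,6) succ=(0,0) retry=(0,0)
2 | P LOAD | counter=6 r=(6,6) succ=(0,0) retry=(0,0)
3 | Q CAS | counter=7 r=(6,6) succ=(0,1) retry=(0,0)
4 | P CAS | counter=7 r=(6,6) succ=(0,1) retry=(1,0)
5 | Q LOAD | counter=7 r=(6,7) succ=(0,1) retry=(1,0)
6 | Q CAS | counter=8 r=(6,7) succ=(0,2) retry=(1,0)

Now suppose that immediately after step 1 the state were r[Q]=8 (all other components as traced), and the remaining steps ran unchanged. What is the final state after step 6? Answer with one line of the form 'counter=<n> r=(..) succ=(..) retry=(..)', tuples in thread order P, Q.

state after step 1 := counter=6 r=(0,8) succ=(0,0) retry=(0,0)
2 | P LOAD | counter=6 r=(6,8) succ=(0,0) retry=(0,0)
3 | Q CAS | counter=6 r=(6,8) succ=(0,0) retry=(0,1)
4 | P CAS | counter=7 r=(6,8) succ=(1,0) retry=(0,1)
5 | Q LOAD | counter=7 r=(6,7) succ=(1,0) retry=(0,1)
6 | Q CAS | counter=8 r=(6,7) succ=(1,1) retry=(0,1)

counter=8 r=(6,7) succ=(1,1) retry=(0,1)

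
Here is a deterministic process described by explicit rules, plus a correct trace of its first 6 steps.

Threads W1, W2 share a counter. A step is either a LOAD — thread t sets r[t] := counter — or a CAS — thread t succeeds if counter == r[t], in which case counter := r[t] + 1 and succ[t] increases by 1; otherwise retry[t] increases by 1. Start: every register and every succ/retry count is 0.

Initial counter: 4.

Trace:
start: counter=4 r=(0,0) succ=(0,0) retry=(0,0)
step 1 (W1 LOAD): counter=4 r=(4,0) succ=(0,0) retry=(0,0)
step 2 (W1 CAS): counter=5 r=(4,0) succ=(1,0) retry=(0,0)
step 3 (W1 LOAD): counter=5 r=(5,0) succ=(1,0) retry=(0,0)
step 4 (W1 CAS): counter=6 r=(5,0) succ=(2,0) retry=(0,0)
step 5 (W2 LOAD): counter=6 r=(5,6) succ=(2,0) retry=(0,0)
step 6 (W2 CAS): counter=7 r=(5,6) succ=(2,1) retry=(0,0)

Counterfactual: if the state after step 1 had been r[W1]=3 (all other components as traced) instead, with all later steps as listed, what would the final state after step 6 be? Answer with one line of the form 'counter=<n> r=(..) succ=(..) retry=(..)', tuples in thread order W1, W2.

counter=6 r=(4,5) succ=(1,1) retry=(1,0)

state after step 1 := counter=4 r=(3,0) succ=(0,0) retry=(0,0)
step 2 (W1 CAS): counter=4 r=(3,0) succ=(0,0) retry=(1,0)
step 3 (W1 LOAD): counter=4 r=(4,0) succ=(0,0) retry=(1,0)
step 4 (W1 CAS): counter=5 r=(4,0) succ=(1,0) retry=(1,0)
step 5 (W2 LOAD): counter=5 r=(4,5) succ=(1,0) retry=(1,0)
step 6 (W2 CAS): counter=6 r=(4,5) succ=(1,1) retry=(1,0)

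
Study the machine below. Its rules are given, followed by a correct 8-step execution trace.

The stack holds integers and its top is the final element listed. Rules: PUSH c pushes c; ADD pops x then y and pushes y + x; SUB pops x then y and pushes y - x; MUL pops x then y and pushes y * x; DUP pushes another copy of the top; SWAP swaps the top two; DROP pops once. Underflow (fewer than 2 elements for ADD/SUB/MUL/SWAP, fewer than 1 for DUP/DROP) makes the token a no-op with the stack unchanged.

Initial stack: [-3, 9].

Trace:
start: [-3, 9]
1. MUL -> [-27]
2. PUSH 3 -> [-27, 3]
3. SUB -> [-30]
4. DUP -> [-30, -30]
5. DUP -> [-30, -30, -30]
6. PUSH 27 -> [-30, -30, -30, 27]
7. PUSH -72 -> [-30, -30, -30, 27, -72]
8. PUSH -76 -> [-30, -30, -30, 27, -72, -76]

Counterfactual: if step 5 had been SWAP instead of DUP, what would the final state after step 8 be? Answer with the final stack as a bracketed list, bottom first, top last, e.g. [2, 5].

(re-executing from step 5 with the substitution; state before step 5: [-30, -30])
5. SWAP -> [-30, -30]
6. PUSH 27 -> [-30, -30, 27]
7. PUSH -72 -> [-30, -30, 27, -72]
8. PUSH -76 -> [-30, -30, 27, -72, -76]

[-30, -30, 27, -72, -76]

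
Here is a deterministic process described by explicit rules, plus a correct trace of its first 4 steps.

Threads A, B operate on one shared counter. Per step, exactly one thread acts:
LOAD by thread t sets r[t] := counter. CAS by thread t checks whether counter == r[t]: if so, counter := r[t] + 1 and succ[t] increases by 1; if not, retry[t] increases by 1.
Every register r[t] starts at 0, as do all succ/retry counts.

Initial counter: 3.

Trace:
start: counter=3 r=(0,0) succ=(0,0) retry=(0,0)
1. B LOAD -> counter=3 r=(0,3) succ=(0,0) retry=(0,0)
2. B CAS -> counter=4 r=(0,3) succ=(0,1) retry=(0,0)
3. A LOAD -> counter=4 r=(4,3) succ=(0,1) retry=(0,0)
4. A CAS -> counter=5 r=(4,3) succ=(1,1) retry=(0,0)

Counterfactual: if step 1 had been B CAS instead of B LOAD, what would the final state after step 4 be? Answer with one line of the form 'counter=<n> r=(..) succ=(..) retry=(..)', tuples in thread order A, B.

(re-executing from step 1 with the substitution; state before step 1: counter=3 r=(0,0) succ=(0,0) retry=(0,0))
1. B CAS -> counter=3 r=(0,0) succ=(0,0) retry=(0,1)
2. B CAS -> counter=3 r=(0,0) succ=(0,0) retry=(0,2)
3. A LOAD -> counter=3 r=(3,0) succ=(0,0) retry=(0,2)
4. A CAS -> counter=4 r=(3,0) succ=(1,0) retry=(0,2)

counter=4 r=(3,0) succ=(1,0) retry=(0,2)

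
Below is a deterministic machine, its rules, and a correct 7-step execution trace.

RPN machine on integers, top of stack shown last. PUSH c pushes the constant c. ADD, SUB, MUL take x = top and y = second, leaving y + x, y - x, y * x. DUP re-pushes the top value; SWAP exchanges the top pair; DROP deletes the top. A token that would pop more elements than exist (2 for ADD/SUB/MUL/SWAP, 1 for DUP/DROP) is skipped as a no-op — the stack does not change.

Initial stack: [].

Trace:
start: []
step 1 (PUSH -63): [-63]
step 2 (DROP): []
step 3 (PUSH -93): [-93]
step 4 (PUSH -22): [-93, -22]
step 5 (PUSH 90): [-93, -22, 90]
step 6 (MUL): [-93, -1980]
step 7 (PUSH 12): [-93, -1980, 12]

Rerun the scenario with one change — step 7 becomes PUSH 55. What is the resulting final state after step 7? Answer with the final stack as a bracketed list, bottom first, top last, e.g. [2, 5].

(re-executing from step 7 with the substitution; state before step 7: [-93, -1980])
step 7 (PUSH 55): [-93, -1980, 55]

[-93, -1980, 55]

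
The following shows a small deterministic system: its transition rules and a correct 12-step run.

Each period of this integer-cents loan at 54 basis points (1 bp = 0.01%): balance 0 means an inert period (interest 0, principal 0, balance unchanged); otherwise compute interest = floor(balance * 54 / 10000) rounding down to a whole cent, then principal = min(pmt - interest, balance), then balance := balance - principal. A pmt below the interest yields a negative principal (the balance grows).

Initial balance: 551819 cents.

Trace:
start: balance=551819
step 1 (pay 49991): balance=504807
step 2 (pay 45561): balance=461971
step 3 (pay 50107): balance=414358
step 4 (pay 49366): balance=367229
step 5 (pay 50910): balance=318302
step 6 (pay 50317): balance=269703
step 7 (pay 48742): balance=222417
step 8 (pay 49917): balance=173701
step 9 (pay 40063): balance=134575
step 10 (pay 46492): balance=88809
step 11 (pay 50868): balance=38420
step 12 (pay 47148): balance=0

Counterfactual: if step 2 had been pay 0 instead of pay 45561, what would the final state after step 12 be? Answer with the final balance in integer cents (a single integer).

(re-executing from step 2 with the substitution; state before step 2: balance=504807)
step 2 (pay 0): balance=507532
step 3 (pay 50107): balance=460165
step 4 (pay 49366): balance=413283
step 5 (pay 50910): balance=364604
step 6 (pay 50317): balance=316255
step 7 (pay 48742): balance=269220
step 8 (pay 49917): balance=220756
step 9 (pay 40063): balance=181885
step 10 (pay 46492): balance=136375
step 11 (pay 50868): balance=86243
step 12 (pay 47148): balance=39560

39560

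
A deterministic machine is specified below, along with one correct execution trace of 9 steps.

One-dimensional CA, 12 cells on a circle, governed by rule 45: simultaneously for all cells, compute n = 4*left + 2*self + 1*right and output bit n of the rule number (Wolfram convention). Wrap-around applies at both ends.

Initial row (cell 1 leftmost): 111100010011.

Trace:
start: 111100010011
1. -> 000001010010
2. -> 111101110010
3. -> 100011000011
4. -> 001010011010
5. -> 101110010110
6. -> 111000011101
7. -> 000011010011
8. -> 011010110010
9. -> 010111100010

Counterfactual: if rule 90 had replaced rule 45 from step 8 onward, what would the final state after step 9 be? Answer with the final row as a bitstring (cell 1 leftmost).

111101111000

(re-executing steps 8..9 under rule 90; state before step 8: 000011010011)
8. -> 100111001111
9. -> 111101111000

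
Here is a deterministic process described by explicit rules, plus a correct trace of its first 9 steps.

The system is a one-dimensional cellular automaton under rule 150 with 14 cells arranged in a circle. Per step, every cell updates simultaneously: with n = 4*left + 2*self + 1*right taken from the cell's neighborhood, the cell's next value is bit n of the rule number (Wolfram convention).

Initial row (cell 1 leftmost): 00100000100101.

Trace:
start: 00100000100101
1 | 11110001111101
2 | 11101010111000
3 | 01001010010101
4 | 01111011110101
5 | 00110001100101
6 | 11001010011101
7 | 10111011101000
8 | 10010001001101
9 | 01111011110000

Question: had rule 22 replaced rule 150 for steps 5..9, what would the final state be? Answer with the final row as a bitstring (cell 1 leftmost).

(re-executing steps 5..9 under rule 22; state before step 5: 01111011110101)
5 | 00000000000101
6 | 10000000001101
7 | 01000000010000
8 | 11100000111000
9 | 00010001000101

00010001000101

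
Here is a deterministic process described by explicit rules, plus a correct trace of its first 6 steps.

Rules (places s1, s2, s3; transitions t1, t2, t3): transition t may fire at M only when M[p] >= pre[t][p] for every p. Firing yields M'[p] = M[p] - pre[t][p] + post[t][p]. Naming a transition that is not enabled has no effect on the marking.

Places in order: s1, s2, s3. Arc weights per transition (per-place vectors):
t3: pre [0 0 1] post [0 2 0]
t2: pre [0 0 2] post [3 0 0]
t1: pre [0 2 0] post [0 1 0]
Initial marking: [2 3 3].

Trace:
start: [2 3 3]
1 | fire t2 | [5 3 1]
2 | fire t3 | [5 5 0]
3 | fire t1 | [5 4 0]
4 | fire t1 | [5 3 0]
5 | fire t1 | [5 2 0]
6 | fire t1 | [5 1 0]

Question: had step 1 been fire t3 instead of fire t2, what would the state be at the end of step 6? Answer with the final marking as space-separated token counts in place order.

2 3 1

(re-executing from step 1 with the substitution; state before step 1: [2 3 3])
1 | fire t3 | [2 5 2]
2 | fire t3 | [2 7 1]
3 | fire t1 | [2 6 1]
4 | fire t1 | [2 5 1]
5 | fire t1 | [2 4 1]
6 | fire t1 | [2 3 1]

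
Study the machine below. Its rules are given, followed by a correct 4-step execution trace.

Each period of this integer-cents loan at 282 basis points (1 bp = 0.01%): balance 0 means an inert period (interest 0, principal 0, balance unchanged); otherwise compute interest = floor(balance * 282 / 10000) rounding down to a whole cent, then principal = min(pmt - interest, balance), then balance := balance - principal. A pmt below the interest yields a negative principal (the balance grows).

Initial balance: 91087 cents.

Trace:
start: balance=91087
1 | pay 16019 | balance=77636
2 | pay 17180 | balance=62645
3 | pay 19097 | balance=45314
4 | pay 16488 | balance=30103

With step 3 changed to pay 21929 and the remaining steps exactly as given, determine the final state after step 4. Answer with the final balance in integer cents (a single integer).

27191

(re-executing from step 3 with the substitution; state before step 3: balance=62645)
3 | pay 21929 | balance=42482
4 | pay 16488 | balance=27191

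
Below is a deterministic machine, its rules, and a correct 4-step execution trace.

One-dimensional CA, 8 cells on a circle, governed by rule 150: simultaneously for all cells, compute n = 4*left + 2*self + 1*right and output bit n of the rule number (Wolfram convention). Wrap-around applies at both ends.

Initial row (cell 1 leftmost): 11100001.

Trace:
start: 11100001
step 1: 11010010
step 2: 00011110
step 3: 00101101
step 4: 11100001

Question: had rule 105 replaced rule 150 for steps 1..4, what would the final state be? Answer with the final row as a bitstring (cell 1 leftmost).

11100001

(re-executing steps 1..4 under rule 105; state before step 1: 11100001)
step 1: 00101101
step 2: 00011110
step 3: 11010010
step 4: 11100001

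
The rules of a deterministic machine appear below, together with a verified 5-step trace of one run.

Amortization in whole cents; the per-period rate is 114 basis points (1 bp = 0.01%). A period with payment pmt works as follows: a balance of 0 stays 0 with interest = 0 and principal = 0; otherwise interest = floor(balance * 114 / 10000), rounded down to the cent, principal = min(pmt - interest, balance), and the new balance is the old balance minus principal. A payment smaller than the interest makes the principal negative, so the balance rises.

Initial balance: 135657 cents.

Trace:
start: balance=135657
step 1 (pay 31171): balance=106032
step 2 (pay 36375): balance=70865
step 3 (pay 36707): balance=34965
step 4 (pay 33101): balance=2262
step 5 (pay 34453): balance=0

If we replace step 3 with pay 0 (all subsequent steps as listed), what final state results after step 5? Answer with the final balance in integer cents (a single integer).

(re-executing from step 3 with the substitution; state before step 3: balance=70865)
step 3 (pay 0): balance=71672
step 4 (pay 33101): balance=39388
step 5 (pay 34453): balance=5384

5384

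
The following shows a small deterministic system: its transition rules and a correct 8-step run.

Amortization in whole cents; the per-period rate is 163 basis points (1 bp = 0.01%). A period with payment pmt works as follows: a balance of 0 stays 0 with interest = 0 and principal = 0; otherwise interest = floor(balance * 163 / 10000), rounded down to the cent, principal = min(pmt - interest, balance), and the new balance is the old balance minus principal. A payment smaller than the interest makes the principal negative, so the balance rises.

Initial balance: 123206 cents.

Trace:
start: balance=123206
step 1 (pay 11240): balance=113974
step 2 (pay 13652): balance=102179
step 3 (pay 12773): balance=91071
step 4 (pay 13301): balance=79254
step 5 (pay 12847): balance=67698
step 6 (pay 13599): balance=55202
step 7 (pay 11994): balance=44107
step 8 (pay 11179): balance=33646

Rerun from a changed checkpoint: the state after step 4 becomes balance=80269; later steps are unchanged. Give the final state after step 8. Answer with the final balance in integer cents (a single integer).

34730

state after step 4 := balance=80269
step 5 (pay 12847): balance=68730
step 6 (pay 13599): balance=56251
step 7 (pay 11994): balance=45173
step 8 (pay 11179): balance=34730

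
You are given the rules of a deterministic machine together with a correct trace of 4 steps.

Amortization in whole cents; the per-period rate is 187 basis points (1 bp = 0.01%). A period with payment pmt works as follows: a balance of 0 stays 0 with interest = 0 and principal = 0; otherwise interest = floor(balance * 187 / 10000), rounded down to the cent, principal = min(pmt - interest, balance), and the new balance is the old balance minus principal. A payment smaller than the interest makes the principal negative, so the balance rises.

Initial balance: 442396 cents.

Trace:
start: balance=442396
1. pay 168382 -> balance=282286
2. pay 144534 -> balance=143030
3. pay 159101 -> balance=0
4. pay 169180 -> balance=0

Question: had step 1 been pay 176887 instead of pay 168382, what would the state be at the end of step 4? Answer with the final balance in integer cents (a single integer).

(re-executing from step 1 with the substitution; state before step 1: balance=442396)
1. pay 176887 -> balance=273781
2. pay 144534 -> balance=134366
3. pay 159101 -> balance=0
4. pay 169180 -> balance=0

0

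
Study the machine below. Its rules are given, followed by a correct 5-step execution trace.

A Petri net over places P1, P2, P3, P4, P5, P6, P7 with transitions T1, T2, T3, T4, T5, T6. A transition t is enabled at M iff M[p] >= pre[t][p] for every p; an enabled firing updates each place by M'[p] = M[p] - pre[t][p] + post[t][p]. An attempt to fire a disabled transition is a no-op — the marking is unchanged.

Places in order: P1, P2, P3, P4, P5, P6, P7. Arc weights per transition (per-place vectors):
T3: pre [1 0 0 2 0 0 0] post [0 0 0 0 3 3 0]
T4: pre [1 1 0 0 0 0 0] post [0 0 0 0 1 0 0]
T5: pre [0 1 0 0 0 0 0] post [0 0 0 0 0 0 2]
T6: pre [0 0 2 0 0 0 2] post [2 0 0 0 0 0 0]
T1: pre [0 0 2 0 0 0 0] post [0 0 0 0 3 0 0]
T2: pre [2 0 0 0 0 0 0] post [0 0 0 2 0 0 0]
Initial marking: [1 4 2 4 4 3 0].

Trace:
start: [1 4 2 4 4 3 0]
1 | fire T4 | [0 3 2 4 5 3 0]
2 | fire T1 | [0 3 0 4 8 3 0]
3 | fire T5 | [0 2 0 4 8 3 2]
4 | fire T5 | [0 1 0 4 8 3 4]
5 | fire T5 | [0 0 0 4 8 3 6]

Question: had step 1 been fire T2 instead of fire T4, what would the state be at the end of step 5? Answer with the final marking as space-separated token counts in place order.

(re-executing from step 1 with the substitution; state before step 1: [1 4 2 4 4 3 0])
1 | fire T2 | [1 4 2 4 4 3 0]
2 | fire T1 | [1 4 0 4 7 3 0]
3 | fire T5 | [1 3 0 4 7 3 2]
4 | fire T5 | [1 2 0 4 7 3 4]
5 | fire T5 | [1 1 0 4 7 3 6]

1 1 0 4 7 3 6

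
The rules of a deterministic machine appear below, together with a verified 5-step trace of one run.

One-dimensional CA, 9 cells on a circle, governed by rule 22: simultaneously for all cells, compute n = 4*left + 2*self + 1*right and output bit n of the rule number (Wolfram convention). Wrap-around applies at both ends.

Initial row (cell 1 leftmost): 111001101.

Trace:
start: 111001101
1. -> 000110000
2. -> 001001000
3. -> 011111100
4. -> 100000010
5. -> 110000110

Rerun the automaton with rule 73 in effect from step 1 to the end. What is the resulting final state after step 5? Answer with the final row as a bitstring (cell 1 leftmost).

010001100

(re-executing steps 1..5 under rule 73; state before step 1: 111001101)
1. -> 001001101
2. -> 000001100
3. -> 111101101
4. -> 000101101
5. -> 010001100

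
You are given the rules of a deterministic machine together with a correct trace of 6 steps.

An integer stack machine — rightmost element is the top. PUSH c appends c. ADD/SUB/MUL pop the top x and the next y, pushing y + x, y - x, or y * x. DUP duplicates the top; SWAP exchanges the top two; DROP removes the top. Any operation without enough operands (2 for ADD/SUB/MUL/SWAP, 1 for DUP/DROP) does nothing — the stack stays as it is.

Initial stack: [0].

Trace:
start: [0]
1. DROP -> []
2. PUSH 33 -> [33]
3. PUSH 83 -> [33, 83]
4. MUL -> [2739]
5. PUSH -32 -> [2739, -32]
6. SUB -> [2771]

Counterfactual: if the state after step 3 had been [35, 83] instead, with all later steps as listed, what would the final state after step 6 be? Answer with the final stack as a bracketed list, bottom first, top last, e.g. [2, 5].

[2937]

state after step 3 := [35, 83]
4. MUL -> [2905]
5. PUSH -32 -> [2905, -32]
6. SUB -> [2937]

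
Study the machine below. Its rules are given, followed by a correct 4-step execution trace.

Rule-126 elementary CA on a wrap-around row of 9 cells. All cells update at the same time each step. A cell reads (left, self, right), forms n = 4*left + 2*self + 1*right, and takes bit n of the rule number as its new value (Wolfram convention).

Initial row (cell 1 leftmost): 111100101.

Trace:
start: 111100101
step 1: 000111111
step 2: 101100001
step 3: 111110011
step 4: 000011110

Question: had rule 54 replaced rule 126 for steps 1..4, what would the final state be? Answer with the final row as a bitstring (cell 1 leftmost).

010001100

(re-executing steps 1..4 under rule 54; state before step 1: 111100101)
step 1: 000011110
step 2: 000100001
step 3: 101110011
step 4: 010001100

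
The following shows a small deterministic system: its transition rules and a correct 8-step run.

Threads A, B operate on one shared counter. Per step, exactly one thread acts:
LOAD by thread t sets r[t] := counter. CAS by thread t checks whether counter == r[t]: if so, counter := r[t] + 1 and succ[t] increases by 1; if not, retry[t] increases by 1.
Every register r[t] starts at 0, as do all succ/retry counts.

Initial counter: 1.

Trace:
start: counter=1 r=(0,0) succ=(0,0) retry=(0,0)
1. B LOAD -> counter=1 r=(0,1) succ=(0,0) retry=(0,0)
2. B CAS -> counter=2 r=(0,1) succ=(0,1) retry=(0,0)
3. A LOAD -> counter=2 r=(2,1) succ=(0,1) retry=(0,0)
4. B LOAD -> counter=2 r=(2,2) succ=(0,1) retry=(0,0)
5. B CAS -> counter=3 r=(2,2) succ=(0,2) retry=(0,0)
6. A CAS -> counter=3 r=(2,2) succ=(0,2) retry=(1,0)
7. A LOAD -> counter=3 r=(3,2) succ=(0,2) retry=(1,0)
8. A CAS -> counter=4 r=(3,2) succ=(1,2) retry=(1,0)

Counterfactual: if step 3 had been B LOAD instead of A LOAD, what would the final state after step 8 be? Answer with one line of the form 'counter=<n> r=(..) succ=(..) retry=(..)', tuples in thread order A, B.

(re-executing from step 3 with the substitution; state before step 3: counter=2 r=(0,1) succ=(0,1) retry=(0,0))
3. B LOAD -> counter=2 r=(0,2) succ=(0,1) retry=(0,0)
4. B LOAD -> counter=2 r=(0,2) succ=(0,1) retry=(0,0)
5. B CAS -> counter=3 r=(0,2) succ=(0,2) retry=(0,0)
6. A CAS -> counter=3 r=(0,2) succ=(0,2) retry=(1,0)
7. A LOAD -> counter=3 r=(3,2) succ=(0,2) retry=(1,0)
8. A CAS -> counter=4 r=(3,2) succ=(1,2) retry=(1,0)

counter=4 r=(3,2) succ=(1,2) retry=(1,0)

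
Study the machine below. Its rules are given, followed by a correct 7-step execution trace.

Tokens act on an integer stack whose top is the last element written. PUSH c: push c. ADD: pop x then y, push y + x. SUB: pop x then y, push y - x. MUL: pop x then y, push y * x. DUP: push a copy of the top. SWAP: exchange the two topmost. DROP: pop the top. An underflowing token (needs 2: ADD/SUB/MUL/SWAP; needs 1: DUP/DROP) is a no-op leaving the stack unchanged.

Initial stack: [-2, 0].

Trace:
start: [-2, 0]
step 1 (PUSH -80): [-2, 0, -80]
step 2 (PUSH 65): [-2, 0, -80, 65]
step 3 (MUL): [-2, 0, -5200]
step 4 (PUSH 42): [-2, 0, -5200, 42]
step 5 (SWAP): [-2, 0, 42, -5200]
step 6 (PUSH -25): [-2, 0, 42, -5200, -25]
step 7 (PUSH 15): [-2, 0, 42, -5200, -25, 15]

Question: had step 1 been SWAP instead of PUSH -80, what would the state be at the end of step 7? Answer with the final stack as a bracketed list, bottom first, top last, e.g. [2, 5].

[0, 42, -130, -25, 15]

(re-executing from step 1 with the substitution; state before step 1: [-2, 0])
step 1 (SWAP): [0, -2]
step 2 (PUSH 65): [0, -2, 65]
step 3 (MUL): [0, -130]
step 4 (PUSH 42): [0, -130, 42]
step 5 (SWAP): [0, 42, -130]
step 6 (PUSH -25): [0, 42, -130, -25]
step 7 (PUSH 15): [0, 42, -130, -25, 15]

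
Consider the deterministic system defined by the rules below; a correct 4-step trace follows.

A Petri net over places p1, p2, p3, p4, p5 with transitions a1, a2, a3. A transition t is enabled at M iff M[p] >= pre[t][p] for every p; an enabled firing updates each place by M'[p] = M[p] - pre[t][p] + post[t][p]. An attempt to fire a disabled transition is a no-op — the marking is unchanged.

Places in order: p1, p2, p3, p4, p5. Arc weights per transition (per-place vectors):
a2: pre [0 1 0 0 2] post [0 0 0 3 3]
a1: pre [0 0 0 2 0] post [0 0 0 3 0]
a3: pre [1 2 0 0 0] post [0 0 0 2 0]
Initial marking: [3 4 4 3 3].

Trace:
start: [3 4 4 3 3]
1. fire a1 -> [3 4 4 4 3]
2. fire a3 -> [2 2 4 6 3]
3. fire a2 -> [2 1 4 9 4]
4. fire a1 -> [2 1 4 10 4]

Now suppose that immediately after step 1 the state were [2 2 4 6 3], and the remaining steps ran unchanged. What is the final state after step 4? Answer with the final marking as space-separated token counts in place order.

1 0 4 9 3

state after step 1 := [2 2 4 6 3]
2. fire a3 -> [1 0 4 8 3]
3. fire a2 -> [1 0 4 8 3]
4. fire a1 -> [1 0 4 9 3]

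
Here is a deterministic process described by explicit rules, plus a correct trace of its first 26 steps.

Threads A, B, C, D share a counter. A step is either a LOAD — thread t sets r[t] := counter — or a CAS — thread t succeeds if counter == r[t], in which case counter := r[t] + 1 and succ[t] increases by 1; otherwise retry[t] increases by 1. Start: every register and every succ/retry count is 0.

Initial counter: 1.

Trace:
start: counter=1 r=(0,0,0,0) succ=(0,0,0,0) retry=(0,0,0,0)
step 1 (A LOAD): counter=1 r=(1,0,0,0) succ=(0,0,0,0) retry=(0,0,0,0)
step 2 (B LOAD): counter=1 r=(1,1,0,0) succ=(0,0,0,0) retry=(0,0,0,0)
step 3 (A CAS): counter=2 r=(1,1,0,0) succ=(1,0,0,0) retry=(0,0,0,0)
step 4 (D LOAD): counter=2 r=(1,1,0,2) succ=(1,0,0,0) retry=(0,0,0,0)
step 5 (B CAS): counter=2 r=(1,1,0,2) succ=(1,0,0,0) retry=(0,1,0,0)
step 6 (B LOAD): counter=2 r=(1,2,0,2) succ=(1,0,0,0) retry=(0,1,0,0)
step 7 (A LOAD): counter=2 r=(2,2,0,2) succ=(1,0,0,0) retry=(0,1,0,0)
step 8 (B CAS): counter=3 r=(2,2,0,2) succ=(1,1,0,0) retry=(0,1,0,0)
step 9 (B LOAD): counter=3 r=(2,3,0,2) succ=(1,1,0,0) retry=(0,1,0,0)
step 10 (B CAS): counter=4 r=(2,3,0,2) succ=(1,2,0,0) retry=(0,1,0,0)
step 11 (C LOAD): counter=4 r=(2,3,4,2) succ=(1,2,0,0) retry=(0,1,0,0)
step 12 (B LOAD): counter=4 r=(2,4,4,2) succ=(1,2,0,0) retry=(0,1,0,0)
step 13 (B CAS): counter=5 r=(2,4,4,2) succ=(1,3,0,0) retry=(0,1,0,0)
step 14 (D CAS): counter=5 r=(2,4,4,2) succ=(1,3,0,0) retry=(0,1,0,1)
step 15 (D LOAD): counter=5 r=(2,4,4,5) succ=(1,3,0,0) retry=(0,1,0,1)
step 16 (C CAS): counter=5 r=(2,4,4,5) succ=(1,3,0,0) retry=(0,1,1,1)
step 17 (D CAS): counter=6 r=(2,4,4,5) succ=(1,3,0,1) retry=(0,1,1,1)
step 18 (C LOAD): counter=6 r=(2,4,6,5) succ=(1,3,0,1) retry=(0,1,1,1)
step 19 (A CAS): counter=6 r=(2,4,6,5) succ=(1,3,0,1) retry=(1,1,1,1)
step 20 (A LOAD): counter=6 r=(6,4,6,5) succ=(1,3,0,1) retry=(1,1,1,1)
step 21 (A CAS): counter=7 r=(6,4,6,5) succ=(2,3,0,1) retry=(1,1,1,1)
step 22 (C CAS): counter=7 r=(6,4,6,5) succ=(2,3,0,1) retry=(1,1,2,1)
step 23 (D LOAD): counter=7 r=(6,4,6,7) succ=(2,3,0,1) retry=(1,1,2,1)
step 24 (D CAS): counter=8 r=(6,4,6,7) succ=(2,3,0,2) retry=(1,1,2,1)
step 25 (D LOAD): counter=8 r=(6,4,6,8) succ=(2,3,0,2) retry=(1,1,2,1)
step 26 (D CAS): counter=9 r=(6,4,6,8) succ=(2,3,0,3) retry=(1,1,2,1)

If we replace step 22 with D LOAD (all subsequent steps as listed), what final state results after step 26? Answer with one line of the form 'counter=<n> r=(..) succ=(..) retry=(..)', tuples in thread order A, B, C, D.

counter=9 r=(6,4,6,8) succ=(2,3,0,3) retry=(1,1,1,1)

(re-executing from step 22 with the substitution; state before step 22: counter=7 r=(6,4,6,5) succ=(2,3,0,1) retry=(1,1,1,1))
step 22 (D LOAD): counter=7 r=(6,4,6,7) succ=(2,3,0,1) retry=(1,1,1,1)
step 23 (D LOAD): counter=7 r=(6,4,6,7) succ=(2,3,0,1) retry=(1,1,1,1)
step 24 (D CAS): counter=8 r=(6,4,6,7) succ=(2,3,0,2) retry=(1,1,1,1)
step 25 (D LOAD): counter=8 r=(6,4,6,8) succ=(2,3,0,2) retry=(1,1,1,1)
step 26 (D CAS): counter=9 r=(6,4,6,8) succ=(2,3,0,3) retry=(1,1,1,1)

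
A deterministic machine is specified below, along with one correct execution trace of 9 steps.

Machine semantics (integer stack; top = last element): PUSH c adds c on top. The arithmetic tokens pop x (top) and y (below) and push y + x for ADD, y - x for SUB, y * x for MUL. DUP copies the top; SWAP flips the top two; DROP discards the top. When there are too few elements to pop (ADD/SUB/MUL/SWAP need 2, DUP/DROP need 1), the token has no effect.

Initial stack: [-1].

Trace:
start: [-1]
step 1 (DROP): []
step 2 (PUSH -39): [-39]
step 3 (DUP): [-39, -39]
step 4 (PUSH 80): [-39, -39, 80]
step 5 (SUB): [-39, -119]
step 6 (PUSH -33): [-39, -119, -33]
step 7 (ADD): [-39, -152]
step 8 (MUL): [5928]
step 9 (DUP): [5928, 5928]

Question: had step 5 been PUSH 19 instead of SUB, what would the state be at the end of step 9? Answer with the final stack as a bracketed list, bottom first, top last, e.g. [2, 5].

[-39, -39, -1120, -1120]

(re-executing from step 5 with the substitution; state before step 5: [-39, -39, 80])
step 5 (PUSH 19): [-39, -39, 80, 19]
step 6 (PUSH -33): [-39, -39, 80, 19, -33]
step 7 (ADD): [-39, -39, 80, -14]
step 8 (MUL): [-39, -39, -1120]
step 9 (DUP): [-39, -39, -1120, -1120]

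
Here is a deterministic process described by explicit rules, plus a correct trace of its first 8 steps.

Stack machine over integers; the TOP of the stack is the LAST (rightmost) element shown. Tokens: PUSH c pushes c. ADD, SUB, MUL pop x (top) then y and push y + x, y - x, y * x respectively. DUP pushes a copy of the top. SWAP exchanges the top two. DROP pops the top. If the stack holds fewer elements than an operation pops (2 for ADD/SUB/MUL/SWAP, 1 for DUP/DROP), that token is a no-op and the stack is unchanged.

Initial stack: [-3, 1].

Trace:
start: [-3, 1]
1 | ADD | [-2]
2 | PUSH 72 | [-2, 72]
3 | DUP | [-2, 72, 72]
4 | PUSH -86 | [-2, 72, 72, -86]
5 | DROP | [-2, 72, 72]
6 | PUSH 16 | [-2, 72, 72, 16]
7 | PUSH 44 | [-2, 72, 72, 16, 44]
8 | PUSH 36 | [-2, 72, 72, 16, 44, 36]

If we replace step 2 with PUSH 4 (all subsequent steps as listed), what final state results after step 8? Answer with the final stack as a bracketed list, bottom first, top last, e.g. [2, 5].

(re-executing from step 2 with the substitution; state before step 2: [-2])
2 | PUSH 4 | [-2, 4]
3 | DUP | [-2, 4, 4]
4 | PUSH -86 | [-2, 4, 4, -86]
5 | DROP | [-2, 4, 4]
6 | PUSH 16 | [-2, 4, 4, 16]
7 | PUSH 44 | [-2, 4, 4, 16, 44]
8 | PUSH 36 | [-2, 4, 4, 16, 44, 36]

[-2, 4, 4, 16, 44, 36]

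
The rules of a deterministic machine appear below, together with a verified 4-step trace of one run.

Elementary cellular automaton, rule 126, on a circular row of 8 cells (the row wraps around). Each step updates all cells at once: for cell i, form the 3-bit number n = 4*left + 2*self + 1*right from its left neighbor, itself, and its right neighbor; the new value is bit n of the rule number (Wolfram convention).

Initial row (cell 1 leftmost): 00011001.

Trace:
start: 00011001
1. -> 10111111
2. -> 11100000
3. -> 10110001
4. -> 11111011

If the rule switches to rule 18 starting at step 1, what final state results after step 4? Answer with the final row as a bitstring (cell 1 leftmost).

(re-executing steps 1..4 under rule 18; state before step 1: 00011001)
1. -> 10100110
2. -> 00011000
3. -> 00100100
4. -> 01011010

01011010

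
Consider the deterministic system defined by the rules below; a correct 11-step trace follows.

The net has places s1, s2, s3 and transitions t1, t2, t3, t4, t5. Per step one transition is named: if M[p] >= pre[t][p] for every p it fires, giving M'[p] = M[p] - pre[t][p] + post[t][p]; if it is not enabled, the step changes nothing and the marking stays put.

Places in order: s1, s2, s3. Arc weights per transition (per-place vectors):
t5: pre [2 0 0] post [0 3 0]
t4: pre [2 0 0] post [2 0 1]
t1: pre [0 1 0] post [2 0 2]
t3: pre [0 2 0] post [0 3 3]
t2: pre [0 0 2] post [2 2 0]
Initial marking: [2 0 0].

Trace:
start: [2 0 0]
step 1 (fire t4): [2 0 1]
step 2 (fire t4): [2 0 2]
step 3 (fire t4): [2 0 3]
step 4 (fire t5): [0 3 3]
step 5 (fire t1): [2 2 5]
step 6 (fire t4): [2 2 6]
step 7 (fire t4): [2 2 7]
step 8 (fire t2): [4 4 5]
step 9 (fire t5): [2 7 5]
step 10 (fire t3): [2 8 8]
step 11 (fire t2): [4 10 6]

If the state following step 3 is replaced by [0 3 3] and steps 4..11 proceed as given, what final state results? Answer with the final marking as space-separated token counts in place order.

state after step 3 := [0 3 3]
step 4 (fire t5): [0 3 3]
step 5 (fire t1): [2 2 5]
step 6 (fire t4): [2 2 6]
step 7 (fire t4): [2 2 7]
step 8 (fire t2): [4 4 5]
step 9 (fire t5): [2 7 5]
step 10 (fire t3): [2 8 8]
step 11 (fire t2): [4 10 6]

4 10 6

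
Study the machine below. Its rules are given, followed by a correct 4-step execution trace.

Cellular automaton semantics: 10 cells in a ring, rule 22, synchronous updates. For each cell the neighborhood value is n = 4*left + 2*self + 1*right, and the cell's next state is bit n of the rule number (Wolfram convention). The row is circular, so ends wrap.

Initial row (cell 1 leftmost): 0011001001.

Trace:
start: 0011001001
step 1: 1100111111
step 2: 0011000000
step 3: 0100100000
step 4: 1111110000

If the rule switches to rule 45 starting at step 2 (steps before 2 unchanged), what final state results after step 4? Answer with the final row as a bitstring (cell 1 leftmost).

0001111000

(re-executing steps 2..4 under rule 45; state before step 2: 1100111111)
step 2: 0000100000
step 3: 1110101111
step 4: 0001111000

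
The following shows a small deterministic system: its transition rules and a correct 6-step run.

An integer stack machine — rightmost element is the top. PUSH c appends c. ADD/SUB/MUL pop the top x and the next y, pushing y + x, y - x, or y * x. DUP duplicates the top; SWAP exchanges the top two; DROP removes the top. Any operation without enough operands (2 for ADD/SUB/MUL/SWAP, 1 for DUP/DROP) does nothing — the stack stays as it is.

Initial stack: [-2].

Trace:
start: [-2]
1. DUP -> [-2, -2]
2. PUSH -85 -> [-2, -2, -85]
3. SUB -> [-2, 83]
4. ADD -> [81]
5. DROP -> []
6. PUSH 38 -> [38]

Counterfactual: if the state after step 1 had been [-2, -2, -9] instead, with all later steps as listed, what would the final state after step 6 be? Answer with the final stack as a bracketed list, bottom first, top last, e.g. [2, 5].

state after step 1 := [-2, -2, -9]
2. PUSH -85 -> [-2, -2, -9, -85]
3. SUB -> [-2, -2, 76]
4. ADD -> [-2, 74]
5. DROP -> [-2]
6. PUSH 38 -> [-2, 38]

[-2, 38]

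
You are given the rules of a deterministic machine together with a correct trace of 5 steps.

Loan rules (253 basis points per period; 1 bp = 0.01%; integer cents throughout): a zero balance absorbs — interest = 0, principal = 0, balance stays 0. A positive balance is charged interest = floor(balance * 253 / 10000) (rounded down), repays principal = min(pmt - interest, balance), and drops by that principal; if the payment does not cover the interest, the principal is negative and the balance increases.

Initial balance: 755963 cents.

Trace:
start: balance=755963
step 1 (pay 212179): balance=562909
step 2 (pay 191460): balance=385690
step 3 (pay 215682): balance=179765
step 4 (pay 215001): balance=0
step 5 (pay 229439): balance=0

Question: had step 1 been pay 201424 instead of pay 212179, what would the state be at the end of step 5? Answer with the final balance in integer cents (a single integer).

0

(re-executing from step 1 with the substitution; state before step 1: balance=755963)
step 1 (pay 201424): balance=573664
step 2 (pay 191460): balance=396717
step 3 (pay 215682): balance=191071
step 4 (pay 215001): balance=0
step 5 (pay 229439): balance=0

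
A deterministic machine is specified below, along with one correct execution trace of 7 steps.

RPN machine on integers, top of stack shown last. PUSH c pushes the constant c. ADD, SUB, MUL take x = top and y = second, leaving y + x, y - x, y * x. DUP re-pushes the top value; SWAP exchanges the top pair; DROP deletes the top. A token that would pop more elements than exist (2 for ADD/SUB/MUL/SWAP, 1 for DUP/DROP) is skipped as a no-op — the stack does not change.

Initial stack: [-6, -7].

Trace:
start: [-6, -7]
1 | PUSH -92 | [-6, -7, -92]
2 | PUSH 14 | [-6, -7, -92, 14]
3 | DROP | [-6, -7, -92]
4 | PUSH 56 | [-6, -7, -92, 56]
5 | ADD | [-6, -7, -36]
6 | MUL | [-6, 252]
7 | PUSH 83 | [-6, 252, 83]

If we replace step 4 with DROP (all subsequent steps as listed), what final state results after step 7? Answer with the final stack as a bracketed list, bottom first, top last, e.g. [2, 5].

(re-executing from step 4 with the substitution; state before step 4: [-6, -7, -92])
4 | DROP | [-6, -7]
5 | ADD | [-13]
6 | MUL | [-13]
7 | PUSH 83 | [-13, 83]

[-13, 83]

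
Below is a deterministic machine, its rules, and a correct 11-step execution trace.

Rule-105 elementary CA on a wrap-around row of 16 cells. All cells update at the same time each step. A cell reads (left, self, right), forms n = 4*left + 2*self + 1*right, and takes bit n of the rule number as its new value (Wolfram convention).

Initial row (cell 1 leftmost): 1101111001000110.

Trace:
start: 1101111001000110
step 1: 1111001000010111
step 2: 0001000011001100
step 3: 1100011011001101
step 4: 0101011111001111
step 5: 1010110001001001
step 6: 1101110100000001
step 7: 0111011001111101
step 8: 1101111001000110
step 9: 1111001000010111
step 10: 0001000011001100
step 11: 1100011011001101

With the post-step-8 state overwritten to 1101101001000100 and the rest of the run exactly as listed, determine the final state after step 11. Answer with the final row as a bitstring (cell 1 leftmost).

0011001101010111

state after step 8 := 1101101001000100
step 9: 1111110000010000
step 10: 1000010111000110
step 11: 0011001101010111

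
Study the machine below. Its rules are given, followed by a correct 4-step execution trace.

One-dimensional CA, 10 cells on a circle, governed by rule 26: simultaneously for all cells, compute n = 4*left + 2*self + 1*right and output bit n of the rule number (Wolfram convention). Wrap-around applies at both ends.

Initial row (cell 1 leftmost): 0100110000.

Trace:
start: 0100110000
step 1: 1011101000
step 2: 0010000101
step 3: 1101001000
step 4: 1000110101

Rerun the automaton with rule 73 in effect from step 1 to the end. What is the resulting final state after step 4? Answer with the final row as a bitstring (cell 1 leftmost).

0110110111

(re-executing steps 1..4 under rule 73; state before step 1: 0100110000)
step 1: 0000110111
step 2: 0110110101
step 3: 0110110000
step 4: 0110110111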